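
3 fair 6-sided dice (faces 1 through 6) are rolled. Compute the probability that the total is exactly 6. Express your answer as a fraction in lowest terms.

There are 6^3 = 216 equally likely outcomes.
The number of ordered 3-tuples from {1,…,6} summing to 6 is 10.
P(sum = 6) = 10/216 = 5/108.

5/108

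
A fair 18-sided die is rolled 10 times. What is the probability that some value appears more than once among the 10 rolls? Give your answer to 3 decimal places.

P(all 10 different) = 18/18 · 17/18 · ··· · 9/18 ≈ 0.044.
P(at least two equal) = 1 − 0.044 = 0.956.

0.956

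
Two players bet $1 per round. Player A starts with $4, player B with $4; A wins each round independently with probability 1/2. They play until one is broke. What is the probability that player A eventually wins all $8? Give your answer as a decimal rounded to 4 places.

0.5000

With a fair step, P(i) = ½P(i−1) + ½P(i+1) with P(0)=0, P(8)=1 has the linear solution P(i) = i/8.
P(4) = 4/8 = 1/2 ≈ 0.5000.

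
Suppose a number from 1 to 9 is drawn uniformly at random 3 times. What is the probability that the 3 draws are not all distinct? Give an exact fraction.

P(all 3 different) = 9/9 · 8/9 · ··· · 7/9 = 56/81.
P(at least two equal) = 1 − 56/81 = 25/81.

25/81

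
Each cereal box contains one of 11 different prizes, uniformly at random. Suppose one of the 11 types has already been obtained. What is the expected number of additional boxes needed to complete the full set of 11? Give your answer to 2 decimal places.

32.22

Starting from 1 distinct type, each trial gives a new one with probability (11−i)/11 when i types are held, so the wait for the next new type is 11/(11−i).
E = 11/10 + 11/9 + 11/8 + 11/7 + 11/6 + 11/5 + 11/4 + 11/3 + 11/2 + 11/1 = 81191/2520 ≈ 32.22.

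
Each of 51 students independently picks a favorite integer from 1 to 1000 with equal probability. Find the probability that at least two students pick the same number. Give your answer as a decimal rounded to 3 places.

It's easier to compute the probability that all 51 are distinct.
P(all distinct) = 1000/1000 · 999/1000 · ··· · 950/1000 ≈ 0.273.
So the probability of at least one match is 1 − 0.273 = 0.727.

0.727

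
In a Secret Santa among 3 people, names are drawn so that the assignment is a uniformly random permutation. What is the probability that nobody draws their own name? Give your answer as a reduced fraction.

This is the derangement probability: permutations of 3 with no fixed point.
D(3) = 3! · (1 − 1/1! + 1/2! − ··· + (−1)^3/3!) = 2.
P = 2/6 = 1/3.

1/3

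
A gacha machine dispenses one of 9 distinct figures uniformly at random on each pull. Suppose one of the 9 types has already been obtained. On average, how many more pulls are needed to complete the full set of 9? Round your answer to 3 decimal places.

24.461

Starting from 1 distinct type, each trial gives a new one with probability (9−i)/9 when i types are held, so the wait for the next new type is 9/(9−i).
E = 9/8 + 9/7 + 9/6 + 9/5 + 9/4 + 9/3 + 9/2 + 9/1 = 6849/280 ≈ 24.461.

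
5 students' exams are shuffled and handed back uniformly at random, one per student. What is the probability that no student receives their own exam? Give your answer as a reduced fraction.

This is the derangement probability: permutations of 5 with no fixed point.
D(5) = 5! · (1 − 1/1! + 1/2! − ··· + (−1)^5/5!) = 44.
P = 44/120 = 11/30.

11/30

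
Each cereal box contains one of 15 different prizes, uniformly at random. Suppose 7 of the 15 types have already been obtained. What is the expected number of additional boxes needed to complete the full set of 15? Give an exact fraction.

2283/56

Starting from 7 distinct types, each trial gives a new one with probability (15−i)/15 when i types are held, so the wait for the next new type is 15/(15−i).
E = 15/8 + 15/7 + 15/6 + 15/5 + 15/4 + 15/3 + 15/2 + 15/1 = 2283/56.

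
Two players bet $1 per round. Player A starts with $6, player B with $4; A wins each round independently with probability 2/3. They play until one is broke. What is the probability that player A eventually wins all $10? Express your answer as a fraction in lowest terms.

336/341

Let r = q/p = (1/3)/(2/3) = 1/2. The recurrence P(i) = p·P(i+1) + q·P(i−1) with P(0)=0, P(10)=1 gives P(i) = (1 − r^i)/(1 − r^10).
P(6) = (1 − (1/2)^6) / (1 − (1/2)^10) = 336/341.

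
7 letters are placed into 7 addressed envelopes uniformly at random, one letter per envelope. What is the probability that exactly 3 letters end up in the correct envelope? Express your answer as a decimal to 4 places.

Choose which 3 of the 7 are fixed: C(7,3) = 35 ways.
The remaining 4 must have no fixed point: D(4) = 9.
P = 35·9/5040 = 1/16 ≈ 0.0625.

0.0625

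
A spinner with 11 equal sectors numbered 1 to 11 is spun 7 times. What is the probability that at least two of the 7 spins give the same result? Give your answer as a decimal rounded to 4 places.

0.9147

P(all 7 different) = 11/11 · 10/11 · ··· · 5/11 ≈ 0.0853.
P(at least two equal) = 1 − 0.0853 = 0.9147.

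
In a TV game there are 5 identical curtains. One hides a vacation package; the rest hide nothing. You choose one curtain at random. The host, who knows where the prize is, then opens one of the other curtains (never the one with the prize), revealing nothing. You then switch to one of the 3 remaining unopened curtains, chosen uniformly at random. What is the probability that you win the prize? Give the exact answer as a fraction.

Your original curtain holds the prize with probability 1/5, so the other 4 collectively hold it with probability 4/5.
The host can always find an empty curtain to open, so this doesn't change that 4/5; it is now spread over the 3 remaining unopened curtains.
P(win by switching) = (4/5) · (1/3) = 4/15.

4/15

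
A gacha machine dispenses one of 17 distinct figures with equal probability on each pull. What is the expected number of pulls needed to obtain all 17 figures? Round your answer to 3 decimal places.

58.472

After i distinct types are collected, each trial gives a new one with probability (17−i)/17, so the expected wait for the next new type is 17/(17−i).
E = 17/17 + 17/16 + 17/15 + 17/14 + 17/13 + 17/12 + 17/11 + 17/10 + 17/9 + 17/8 + 17/7 + 17/6 + 17/5 + 17/4 + 17/3 + 17/2 + 17/1 = 42142223/720720 ≈ 58.472.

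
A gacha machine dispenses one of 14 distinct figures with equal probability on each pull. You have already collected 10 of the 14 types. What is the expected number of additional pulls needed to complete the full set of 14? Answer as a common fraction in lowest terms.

Starting from 10 distinct types, each trial gives a new one with probability (14−i)/14 when i types are held, so the wait for the next new type is 14/(14−i).
E = 14/4 + 14/3 + 14/2 + 14/1 = 175/6.

175/6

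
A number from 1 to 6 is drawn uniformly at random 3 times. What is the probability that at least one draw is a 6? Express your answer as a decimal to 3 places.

0.421

P(no draw is a 6) = (5/6)^3 ≈ 0.579.
P(at least one) = 1 − 0.579 = 0.421.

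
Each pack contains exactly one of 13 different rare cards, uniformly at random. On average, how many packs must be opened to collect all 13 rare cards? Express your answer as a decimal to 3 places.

After i distinct types are collected, each trial gives a new one with probability (13−i)/13, so the expected wait for the next new type is 13/(13−i).
E = 13/13 + 13/12 + 13/11 + 13/10 + 13/9 + 13/8 + 13/7 + 13/6 + 13/5 + 13/4 + 13/3 + 13/2 + 13/1 = 1145993/27720 ≈ 41.342.

41.342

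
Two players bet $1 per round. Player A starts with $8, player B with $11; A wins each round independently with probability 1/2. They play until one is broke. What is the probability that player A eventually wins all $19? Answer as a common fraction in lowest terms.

With a fair step, P(i) = ½P(i−1) + ½P(i+1) with P(0)=0, P(19)=1 has the linear solution P(i) = i/19.
P(8) = 8/19.

8/19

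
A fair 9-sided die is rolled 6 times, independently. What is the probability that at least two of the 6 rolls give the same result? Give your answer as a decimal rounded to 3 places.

0.886

P(all 6 different) = 9/9 · 8/9 · ··· · 4/9 ≈ 0.114.
P(at least two equal) = 1 − 0.114 = 0.886.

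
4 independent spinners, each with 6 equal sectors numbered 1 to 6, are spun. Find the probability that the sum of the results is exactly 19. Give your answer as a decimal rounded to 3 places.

There are 6^4 = 1296 equally likely outcomes.
The number of ordered 4-tuples from {1,…,6} summing to 19 is 56.
P(sum = 19) = 56/1296 = 7/162 ≈ 0.043.

0.043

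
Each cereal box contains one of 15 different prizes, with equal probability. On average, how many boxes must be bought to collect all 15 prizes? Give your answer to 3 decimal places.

After i distinct types are collected, each trial gives a new one with probability (15−i)/15, so the expected wait for the next new type is 15/(15−i).
E = 15/15 + 15/14 + 15/13 + 15/12 + 15/11 + 15/10 + 15/9 + 15/8 + 15/7 + 15/6 + 15/5 + 15/4 + 15/3 + 15/2 + 15/1 = 1195757/24024 ≈ 49.773.

49.773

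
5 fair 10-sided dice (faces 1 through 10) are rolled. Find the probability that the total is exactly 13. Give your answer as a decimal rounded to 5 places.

There are 10^5 = 100000 equally likely outcomes.
The number of ordered 5-tuples from {1,…,10} summing to 13 is 495.
P(sum = 13) = 495/100000 = 99/20000 ≈ 0.00495.

0.00495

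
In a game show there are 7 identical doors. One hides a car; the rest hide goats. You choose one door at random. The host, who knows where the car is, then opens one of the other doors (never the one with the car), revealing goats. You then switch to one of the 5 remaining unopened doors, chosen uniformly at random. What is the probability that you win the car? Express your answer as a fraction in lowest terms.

6/35

Your original door holds the car with probability 1/7, so the other 6 collectively hold it with probability 6/7.
The host can always find an empty door to open, so this doesn't change that 6/7; it is now spread over the 5 remaining unopened doors.
P(win by switching) = (6/7) · (1/5) = 6/35.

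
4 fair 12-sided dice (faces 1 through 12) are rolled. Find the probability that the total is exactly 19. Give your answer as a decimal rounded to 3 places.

There are 12^4 = 20736 equally likely outcomes.
The number of ordered 4-tuples from {1,…,12} summing to 19 is 736.
P(sum = 19) = 736/20736 = 23/648 ≈ 0.035.

0.035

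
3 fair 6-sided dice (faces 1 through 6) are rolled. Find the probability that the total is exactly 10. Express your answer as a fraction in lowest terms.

1/8

There are 6^3 = 216 equally likely outcomes.
The number of ordered 3-tuples from {1,…,6} summing to 10 is 27.
P(sum = 10) = 27/216 = 1/8.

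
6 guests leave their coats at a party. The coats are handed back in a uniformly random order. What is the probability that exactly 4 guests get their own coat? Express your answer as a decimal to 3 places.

Choose which 4 of the 6 are fixed: C(6,4) = 15 ways.
The remaining 2 must have no fixed point: D(2) = 1.
P = 15·1/720 = 1/48 ≈ 0.021.

0.021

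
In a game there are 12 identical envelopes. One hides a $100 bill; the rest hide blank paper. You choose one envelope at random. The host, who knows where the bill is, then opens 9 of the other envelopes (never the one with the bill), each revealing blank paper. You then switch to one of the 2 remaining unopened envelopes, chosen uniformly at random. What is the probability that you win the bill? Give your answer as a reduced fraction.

11/24

Your original envelope holds the bill with probability 1/12, so the other 11 collectively hold it with probability 11/12.
The host can always find 9 empty envelopes to open, so the reveals don't change that 11/12; it is now spread over the 2 remaining unopened envelopes.
P(win by switching) = (11/12) · (1/2) = 11/24.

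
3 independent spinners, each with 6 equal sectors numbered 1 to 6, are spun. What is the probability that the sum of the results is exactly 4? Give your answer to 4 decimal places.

There are 6^3 = 216 equally likely outcomes.
The number of ordered 3-tuples from {1,…,6} summing to 4 is 3.
P(sum = 4) = 3/216 = 1/72 ≈ 0.0139.

0.0139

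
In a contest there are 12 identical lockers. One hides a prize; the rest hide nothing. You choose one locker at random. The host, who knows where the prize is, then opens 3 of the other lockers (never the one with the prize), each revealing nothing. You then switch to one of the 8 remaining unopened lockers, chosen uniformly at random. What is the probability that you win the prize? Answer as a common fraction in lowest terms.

11/96

Your original locker holds the prize with probability 1/12, so the other 11 collectively hold it with probability 11/12.
The host can always find 3 empty lockers to open, so the reveals don't change that 11/12; it is now spread over the 8 remaining unopened lockers.
P(win by switching) = (11/12) · (1/8) = 11/96.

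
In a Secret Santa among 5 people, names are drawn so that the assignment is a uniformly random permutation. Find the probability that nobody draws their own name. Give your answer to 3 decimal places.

0.367

This is the derangement probability: permutations of 5 with no fixed point.
D(5) = 5! · (1 − 1/1! + 1/2! − ··· + (−1)^5/5!) = 44.
P = 44/120 = 11/30 ≈ 0.367.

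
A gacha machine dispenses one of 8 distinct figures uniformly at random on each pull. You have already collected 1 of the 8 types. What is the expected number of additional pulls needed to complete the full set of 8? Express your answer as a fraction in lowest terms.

726/35

Starting from 1 distinct type, each trial gives a new one with probability (8−i)/8 when i types are held, so the wait for the next new type is 8/(8−i).
E = 8/7 + 8/6 + 8/5 + 8/4 + 8/3 + 8/2 + 8/1 = 726/35.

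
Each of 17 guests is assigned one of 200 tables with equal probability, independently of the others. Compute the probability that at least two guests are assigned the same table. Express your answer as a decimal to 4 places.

It's easier to compute the probability that all 17 are distinct.
P(all distinct) = 200/200 · 199/200 · ··· · 184/200 ≈ 0.4968.
So the probability of at least one match is 1 − 0.4968 = 0.5032.

0.5032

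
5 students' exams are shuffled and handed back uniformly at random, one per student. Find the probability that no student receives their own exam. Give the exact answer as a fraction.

11/30

This is the derangement probability: permutations of 5 with no fixed point.
D(5) = 5! · (1 − 1/1! + 1/2! − ··· + (−1)^5/5!) = 44.
P = 44/120 = 11/30.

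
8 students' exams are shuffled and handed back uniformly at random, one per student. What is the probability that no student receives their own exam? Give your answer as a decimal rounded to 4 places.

This is the derangement probability: permutations of 8 with no fixed point.
D(8) = 8! · (1 − 1/1! + 1/2! − ··· + (−1)^8/8!) = 14833.
P = 14833/40320 = 2119/5760 ≈ 0.3679.

0.3679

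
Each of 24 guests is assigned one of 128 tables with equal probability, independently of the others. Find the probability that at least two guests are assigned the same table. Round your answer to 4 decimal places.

It's easier to compute the probability that all 24 are distinct.
P(all distinct) = 128/128 · 127/128 · ··· · 105/128 ≈ 0.1001.
So the probability of at least one match is 1 − 0.1001 = 0.8999.

0.8999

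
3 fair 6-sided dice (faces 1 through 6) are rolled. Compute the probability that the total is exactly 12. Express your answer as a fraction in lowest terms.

There are 6^3 = 216 equally likely outcomes.
The number of ordered 3-tuples from {1,…,6} summing to 12 is 25.
P(sum = 12) = 25/216.

25/216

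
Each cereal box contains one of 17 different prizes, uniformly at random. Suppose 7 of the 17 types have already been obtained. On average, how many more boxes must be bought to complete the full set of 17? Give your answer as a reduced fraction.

125477/2520

Starting from 7 distinct types, each trial gives a new one with probability (17−i)/17 when i types are held, so the wait for the next new type is 17/(17−i).
E = 17/10 + 17/9 + 17/8 + 17/7 + 17/6 + 17/5 + 17/4 + 17/3 + 17/2 + 17/1 = 125477/2520.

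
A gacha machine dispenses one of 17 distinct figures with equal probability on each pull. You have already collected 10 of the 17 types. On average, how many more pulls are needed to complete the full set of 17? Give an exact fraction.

6171/140

Starting from 10 distinct types, each trial gives a new one with probability (17−i)/17 when i types are held, so the wait for the next new type is 17/(17−i).
E = 17/7 + 17/6 + 17/5 + 17/4 + 17/3 + 17/2 + 17/1 = 6171/140.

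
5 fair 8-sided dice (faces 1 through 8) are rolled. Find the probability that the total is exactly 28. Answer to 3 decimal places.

0.045

There are 8^5 = 32768 equally likely outcomes.
The number of ordered 5-tuples from {1,…,8} summing to 28 is 1470.
P(sum = 28) = 1470/32768 = 735/16384 ≈ 0.045.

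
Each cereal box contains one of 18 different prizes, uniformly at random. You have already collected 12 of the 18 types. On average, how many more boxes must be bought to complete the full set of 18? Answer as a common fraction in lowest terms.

Starting from 12 distinct types, each trial gives a new one with probability (18−i)/18 when i types are held, so the wait for the next new type is 18/(18−i).
E = 18/6 + 18/5 + 18/4 + 18/3 + 18/2 + 18/1 = 441/10.

441/10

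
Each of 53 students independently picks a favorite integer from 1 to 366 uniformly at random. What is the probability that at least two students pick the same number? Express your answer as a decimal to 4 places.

0.9809

It's easier to compute the probability that all 53 are distinct.
P(all distinct) = 366/366 · 365/366 · ··· · 314/366 ≈ 0.0191.
So the probability of at least one match is 1 − 0.0191 = 0.9809.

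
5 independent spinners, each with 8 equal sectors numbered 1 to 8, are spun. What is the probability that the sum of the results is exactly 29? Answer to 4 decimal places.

There are 8^5 = 32768 equally likely outcomes.
The number of ordered 5-tuples from {1,…,8} summing to 29 is 1190.
P(sum = 29) = 1190/32768 = 595/16384 ≈ 0.0363.

0.0363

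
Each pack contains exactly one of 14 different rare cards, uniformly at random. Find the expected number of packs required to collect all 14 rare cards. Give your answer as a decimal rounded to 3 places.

45.522

After i distinct types are collected, each trial gives a new one with probability (14−i)/14, so the expected wait for the next new type is 14/(14−i).
E = 14/14 + 14/13 + 14/12 + 14/11 + 14/10 + 14/9 + 14/8 + 14/7 + 14/6 + 14/5 + 14/4 + 14/3 + 14/2 + 14/1 = 1171733/25740 ≈ 45.522.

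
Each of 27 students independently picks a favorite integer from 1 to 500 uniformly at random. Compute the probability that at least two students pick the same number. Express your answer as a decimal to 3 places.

0.511

It's easier to compute the probability that all 27 are distinct.
P(all distinct) = 500/500 · 499/500 · ··· · 474/500 ≈ 0.489.
So the probability of at least one match is 1 − 0.489 = 0.511.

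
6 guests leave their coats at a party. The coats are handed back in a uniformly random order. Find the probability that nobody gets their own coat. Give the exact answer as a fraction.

This is the derangement probability: permutations of 6 with no fixed point.
D(6) = 6! · (1 − 1/1! + 1/2! − ··· + (−1)^6/6!) = 265.
P = 265/720 = 53/144.

53/144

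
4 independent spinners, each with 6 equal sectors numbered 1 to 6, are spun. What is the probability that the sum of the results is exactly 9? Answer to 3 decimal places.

There are 6^4 = 1296 equally likely outcomes.
The number of ordered 4-tuples from {1,…,6} summing to 9 is 56.
P(sum = 9) = 56/1296 = 7/162 ≈ 0.043.

0.043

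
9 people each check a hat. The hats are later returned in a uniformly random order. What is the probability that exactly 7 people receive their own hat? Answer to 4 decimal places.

0.0001

Choose which 7 of the 9 are fixed: C(9,7) = 36 ways.
The remaining 2 must have no fixed point: D(2) = 1.
P = 36·1/362880 = 1/10080 ≈ 0.0001.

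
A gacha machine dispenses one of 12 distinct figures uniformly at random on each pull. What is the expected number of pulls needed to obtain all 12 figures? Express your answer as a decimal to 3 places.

After i distinct types are collected, each trial gives a new one with probability (12−i)/12, so the expected wait for the next new type is 12/(12−i).
E = 12/12 + 12/11 + 12/10 + 12/9 + 12/8 + 12/7 + 12/6 + 12/5 + 12/4 + 12/3 + 12/2 + 12/1 = 86021/2310 ≈ 37.239.

37.239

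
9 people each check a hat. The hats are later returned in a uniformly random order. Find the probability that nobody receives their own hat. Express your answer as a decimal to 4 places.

0.3679

This is the derangement probability: permutations of 9 with no fixed point.
D(9) = 9! · (1 − 1/1! + 1/2! − ··· + (−1)^9/9!) = 133496.
P = 133496/362880 = 16687/45360 ≈ 0.3679.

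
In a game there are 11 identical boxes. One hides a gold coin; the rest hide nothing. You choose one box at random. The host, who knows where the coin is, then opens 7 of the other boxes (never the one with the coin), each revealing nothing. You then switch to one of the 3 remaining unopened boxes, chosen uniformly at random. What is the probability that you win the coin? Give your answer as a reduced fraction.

10/33

Your original box holds the coin with probability 1/11, so the other 10 collectively hold it with probability 10/11.
The host can always find 7 empty boxes to open, so the reveals don't change that 10/11; it is now spread over the 3 remaining unopened boxes.
P(win by switching) = (10/11) · (1/3) = 10/33.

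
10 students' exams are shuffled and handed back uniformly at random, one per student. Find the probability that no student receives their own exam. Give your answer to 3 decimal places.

This is the derangement probability: permutations of 10 with no fixed point.
D(10) = 10! · (1 − 1/1! + 1/2! − ··· + (−1)^10/10!) = 1334961.
P = 1334961/3628800 = 16481/44800 ≈ 0.368.

0.368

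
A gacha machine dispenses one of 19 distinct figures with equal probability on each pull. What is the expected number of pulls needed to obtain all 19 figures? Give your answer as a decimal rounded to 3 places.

67.407

After i distinct types are collected, each trial gives a new one with probability (19−i)/19, so the expected wait for the next new type is 19/(19−i).
E = 19/19 + 19/18 + 19/17 + 19/16 + 19/15 + 19/14 + 19/13 + 19/12 + 19/11 + 19/10 + 19/9 + 19/8 + 19/7 + 19/6 + 19/5 + 19/4 + 19/3 + 19/2 + 19/1 = 275295799/4084080 ≈ 67.407.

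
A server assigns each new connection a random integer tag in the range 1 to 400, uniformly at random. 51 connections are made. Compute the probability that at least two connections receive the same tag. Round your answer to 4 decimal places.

It's easier to compute the probability that all 51 are distinct.
P(all distinct) = 400/400 · 399/400 · ··· · 350/400 ≈ 0.0358.
So the probability of at least one match is 1 − 0.0358 = 0.9642.

0.9642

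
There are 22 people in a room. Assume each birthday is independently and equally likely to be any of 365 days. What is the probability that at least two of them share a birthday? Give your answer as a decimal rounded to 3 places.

0.476

It's easier to compute the probability that all 22 are distinct.
P(all distinct) = 365/365 · 364/365 · ··· · 344/365 ≈ 0.524.
So the probability of at least one match is 1 − 0.524 = 0.476.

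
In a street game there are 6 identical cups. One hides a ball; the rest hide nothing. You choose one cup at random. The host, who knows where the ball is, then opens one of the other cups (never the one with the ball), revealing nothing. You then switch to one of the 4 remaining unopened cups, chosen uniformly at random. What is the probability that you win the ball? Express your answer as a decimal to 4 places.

Your original cup holds the ball with probability 1/6, so the other 5 collectively hold it with probability 5/6.
The host can always find an empty cup to open, so this doesn't change that 5/6; it is now spread over the 4 remaining unopened cups.
P(win by switching) = (5/6) · (1/4) = 5/24 ≈ 0.2083.

0.2083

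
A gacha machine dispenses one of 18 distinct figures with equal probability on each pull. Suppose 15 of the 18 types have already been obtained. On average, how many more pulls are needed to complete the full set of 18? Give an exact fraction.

33

Starting from 15 distinct types, each trial gives a new one with probability (18−i)/18 when i types are held, so the wait for the next new type is 18/(18−i).
E = 18/3 + 18/2 + 18/1 = 33.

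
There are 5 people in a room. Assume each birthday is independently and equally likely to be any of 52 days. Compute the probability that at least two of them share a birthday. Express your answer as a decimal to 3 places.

It's easier to compute the probability that all 5 are distinct.
P(all distinct) = 52/52 · 51/52 · ··· · 48/52 ≈ 0.820.
So the probability of at least one match is 1 − 0.820 = 0.180.

0.180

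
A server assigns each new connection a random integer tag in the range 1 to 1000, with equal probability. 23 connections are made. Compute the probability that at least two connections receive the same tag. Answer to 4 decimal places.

It's easier to compute the probability that all 23 are distinct.
P(all distinct) = 1000/1000 · 999/1000 · ··· · 978/1000 ≈ 0.7750.
So the probability of at least one match is 1 − 0.7750 = 0.2250.

0.2250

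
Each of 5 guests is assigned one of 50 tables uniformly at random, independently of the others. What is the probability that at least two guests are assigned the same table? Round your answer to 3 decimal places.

It's easier to compute the probability that all 5 are distinct.
P(all distinct) = 50/50 · 49/50 · ··· · 46/50 ≈ 0.814.
So the probability of at least one match is 1 − 0.814 = 0.186.

0.186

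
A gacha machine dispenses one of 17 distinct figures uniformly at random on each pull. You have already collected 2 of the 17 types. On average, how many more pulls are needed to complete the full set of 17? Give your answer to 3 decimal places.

Starting from 2 distinct types, each trial gives a new one with probability (17−i)/17 when i types are held, so the wait for the next new type is 17/(17−i).
E = 17/15 + 17/14 + 17/13 + 17/12 + 17/11 + 17/10 + 17/9 + 17/8 + 17/7 + 17/6 + 17/5 + 17/4 + 17/3 + 17/2 + 17/1 = 20327869/360360 ≈ 56.410.

56.410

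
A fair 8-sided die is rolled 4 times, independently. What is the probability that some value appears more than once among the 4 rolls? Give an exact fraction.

151/256

P(all 4 different) = 8/8 · 7/8 · ··· · 5/8 = 105/256.
P(at least two equal) = 1 − 105/256 = 151/256.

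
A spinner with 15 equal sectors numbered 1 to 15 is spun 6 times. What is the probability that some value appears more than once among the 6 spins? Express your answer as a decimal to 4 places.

0.6836

P(all 6 different) = 15/15 · 14/15 · ··· · 10/15 ≈ 0.3164.
P(at least two equal) = 1 − 0.3164 = 0.6836.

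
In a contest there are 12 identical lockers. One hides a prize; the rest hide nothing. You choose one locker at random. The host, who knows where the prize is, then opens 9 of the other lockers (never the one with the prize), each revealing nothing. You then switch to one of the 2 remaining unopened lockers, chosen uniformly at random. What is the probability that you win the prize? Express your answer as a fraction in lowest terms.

11/24

Your original locker holds the prize with probability 1/12, so the other 11 collectively hold it with probability 11/12.
The host can always find 9 empty lockers to open, so the reveals don't change that 11/12; it is now spread over the 2 remaining unopened lockers.
P(win by switching) = (11/12) · (1/2) = 11/24.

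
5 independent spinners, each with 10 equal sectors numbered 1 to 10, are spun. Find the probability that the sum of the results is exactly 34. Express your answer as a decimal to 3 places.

There are 10^5 = 100000 equally likely outcomes.
The number of ordered 5-tuples from {1,…,10} summing to 34 is 3795.
P(sum = 34) = 3795/100000 = 759/20000 ≈ 0.038.

0.038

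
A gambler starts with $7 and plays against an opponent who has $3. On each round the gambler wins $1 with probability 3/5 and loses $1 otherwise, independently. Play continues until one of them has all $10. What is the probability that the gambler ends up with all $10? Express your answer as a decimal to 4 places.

0.9581

Let r = q/p = (2/5)/(3/5) = 2/3. The recurrence P(i) = p·P(i+1) + q·P(i−1) with P(0)=0, P(10)=1 gives P(i) = (1 − r^i)/(1 − r^10).
P(7) = (1 − (2/3)^7) / (1 − (2/3)^10) = 55593/58025 ≈ 0.9581.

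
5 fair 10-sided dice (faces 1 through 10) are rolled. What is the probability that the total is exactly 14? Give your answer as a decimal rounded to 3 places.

0.007

There are 10^5 = 100000 equally likely outcomes.
The number of ordered 5-tuples from {1,…,10} summing to 14 is 715.
P(sum = 14) = 715/100000 = 143/20000 ≈ 0.007.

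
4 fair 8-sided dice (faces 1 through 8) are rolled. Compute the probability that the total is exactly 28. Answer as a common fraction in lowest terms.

There are 8^4 = 4096 equally likely outcomes.
The number of ordered 4-tuples from {1,…,8} summing to 28 is 35.
P(sum = 28) = 35/4096.

35/4096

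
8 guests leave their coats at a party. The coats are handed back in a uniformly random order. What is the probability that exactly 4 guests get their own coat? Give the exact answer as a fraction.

Choose which 4 of the 8 are fixed: C(8,4) = 70 ways.
The remaining 4 must have no fixed point: D(4) = 9.
P = 70·9/40320 = 1/64.

1/64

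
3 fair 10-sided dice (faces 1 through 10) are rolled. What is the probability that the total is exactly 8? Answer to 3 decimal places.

0.021

There are 10^3 = 1000 equally likely outcomes.
The number of ordered 3-tuples from {1,…,10} summing to 8 is 21.
P(sum = 8) = 21/1000 ≈ 0.021.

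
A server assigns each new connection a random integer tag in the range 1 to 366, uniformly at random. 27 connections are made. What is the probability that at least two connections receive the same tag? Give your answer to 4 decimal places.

It's easier to compute the probability that all 27 are distinct.
P(all distinct) = 366/366 · 365/366 · ··· · 340/366 ≈ 0.3742.
So the probability of at least one match is 1 − 0.3742 = 0.6258.

0.6258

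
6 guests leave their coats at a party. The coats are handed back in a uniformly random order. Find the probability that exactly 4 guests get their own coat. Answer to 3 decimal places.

0.021

Choose which 4 of the 6 are fixed: C(6,4) = 15 ways.
The remaining 2 must have no fixed point: D(2) = 1.
P = 15·1/720 = 1/48 ≈ 0.021.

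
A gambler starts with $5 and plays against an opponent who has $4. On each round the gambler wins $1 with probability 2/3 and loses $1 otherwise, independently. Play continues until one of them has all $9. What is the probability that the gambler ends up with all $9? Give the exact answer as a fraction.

496/511

Let r = q/p = (1/3)/(2/3) = 1/2. The recurrence P(i) = p·P(i+1) + q·P(i−1) with P(0)=0, P(9)=1 gives P(i) = (1 − r^i)/(1 − r^9).
P(5) = (1 − (1/2)^5) / (1 − (1/2)^9) = 496/511.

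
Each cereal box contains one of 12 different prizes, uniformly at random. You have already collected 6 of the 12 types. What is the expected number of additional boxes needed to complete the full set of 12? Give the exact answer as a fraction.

Starting from 6 distinct types, each trial gives a new one with probability (12−i)/12 when i types are held, so the wait for the next new type is 12/(12−i).
E = 12/6 + 12/5 + 12/4 + 12/3 + 12/2 + 12/1 = 147/5.

147/5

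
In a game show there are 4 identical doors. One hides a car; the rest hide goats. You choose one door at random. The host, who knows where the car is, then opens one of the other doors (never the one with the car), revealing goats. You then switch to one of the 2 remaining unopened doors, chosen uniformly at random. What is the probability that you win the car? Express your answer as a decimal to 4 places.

0.3750

Your original door holds the car with probability 1/4, so the other 3 collectively hold it with probability 3/4.
The host can always find an empty door to open, so this doesn't change that 3/4; it is now spread over the 2 remaining unopened doors.
P(win by switching) = (3/4) · (1/2) = 3/8 ≈ 0.3750.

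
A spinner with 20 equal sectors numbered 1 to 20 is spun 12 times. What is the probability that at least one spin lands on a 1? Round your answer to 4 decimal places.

P(no spin lands on a 1) = (19/20)^12 ≈ 0.5404.
P(at least one) = 1 − 0.5404 = 0.4596.

0.4596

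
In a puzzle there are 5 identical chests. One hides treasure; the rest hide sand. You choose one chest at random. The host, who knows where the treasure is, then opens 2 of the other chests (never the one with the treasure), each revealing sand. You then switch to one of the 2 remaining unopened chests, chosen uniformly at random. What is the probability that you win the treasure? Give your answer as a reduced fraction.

2/5

Your original chest holds the treasure with probability 1/5, so the other 4 collectively hold it with probability 4/5.
The host can always find 2 empty chests to open, so the reveals don't change that 4/5; it is now spread over the 2 remaining unopened chests.
P(win by switching) = (4/5) · (1/2) = 2/5.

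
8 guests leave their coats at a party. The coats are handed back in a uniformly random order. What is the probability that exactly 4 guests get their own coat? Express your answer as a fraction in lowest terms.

Choose which 4 of the 8 are fixed: C(8,4) = 70 ways.
The remaining 4 must have no fixed point: D(4) = 9.
P = 70·9/40320 = 1/64.

1/64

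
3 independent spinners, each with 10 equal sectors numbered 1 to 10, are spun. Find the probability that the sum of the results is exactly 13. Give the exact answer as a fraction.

There are 10^3 = 1000 equally likely outcomes.
The number of ordered 3-tuples from {1,…,10} summing to 13 is 63.
P(sum = 13) = 63/1000.

63/1000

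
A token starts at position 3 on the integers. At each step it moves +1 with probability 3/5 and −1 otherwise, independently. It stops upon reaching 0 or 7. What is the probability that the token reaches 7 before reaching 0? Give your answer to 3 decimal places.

0.747

Let r = q/p = (2/5)/(3/5) = 2/3. The recurrence P(i) = p·P(i+1) + q·P(i−1) with P(0)=0, P(7)=1 gives P(i) = (1 − r^i)/(1 − r^7).
P(3) = (1 − (2/3)^3) / (1 − (2/3)^7) = 1539/2059 ≈ 0.747.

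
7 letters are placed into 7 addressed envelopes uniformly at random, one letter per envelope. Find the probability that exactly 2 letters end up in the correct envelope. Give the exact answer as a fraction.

11/60

Choose which 2 of the 7 are fixed: C(7,2) = 21 ways.
The remaining 5 must have no fixed point: D(5) = 44.
P = 21·44/5040 = 11/60.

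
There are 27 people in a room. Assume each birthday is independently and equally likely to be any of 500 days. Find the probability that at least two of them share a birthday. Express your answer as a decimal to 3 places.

It's easier to compute the probability that all 27 are distinct.
P(all distinct) = 500/500 · 499/500 · ··· · 474/500 ≈ 0.489.
So the probability of at least one match is 1 − 0.489 = 0.511.

0.511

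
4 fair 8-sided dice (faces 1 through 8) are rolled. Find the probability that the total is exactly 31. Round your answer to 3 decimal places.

0.001

There are 8^4 = 4096 equally likely outcomes.
The number of ordered 4-tuples from {1,…,8} summing to 31 is 4.
P(sum = 31) = 4/4096 = 1/1024 ≈ 0.001.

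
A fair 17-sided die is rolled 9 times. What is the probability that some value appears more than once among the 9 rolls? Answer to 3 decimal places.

0.926

P(all 9 different) = 17/17 · 16/17 · ··· · 9/17 ≈ 0.074.
P(at least two equal) = 1 − 0.074 = 0.926.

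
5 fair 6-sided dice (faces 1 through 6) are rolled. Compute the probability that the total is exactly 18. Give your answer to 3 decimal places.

0.100

There are 6^5 = 7776 equally likely outcomes.
The number of ordered 5-tuples from {1,…,6} summing to 18 is 780.
P(sum = 18) = 780/7776 = 65/648 ≈ 0.100.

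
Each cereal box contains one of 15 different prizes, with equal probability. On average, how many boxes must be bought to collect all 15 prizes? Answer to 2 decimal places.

After i distinct types are collected, each trial gives a new one with probability (15−i)/15, so the expected wait for the next new type is 15/(15−i).
E = 15/15 + 15/14 + 15/13 + 15/12 + 15/11 + 15/10 + 15/9 + 15/8 + 15/7 + 15/6 + 15/5 + 15/4 + 15/3 + 15/2 + 15/1 = 1195757/24024 ≈ 49.77.

49.77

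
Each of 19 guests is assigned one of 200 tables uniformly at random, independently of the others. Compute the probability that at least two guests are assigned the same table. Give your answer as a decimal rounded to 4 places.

0.5863

It's easier to compute the probability that all 19 are distinct.
P(all distinct) = 200/200 · 199/200 · ··· · 182/200 ≈ 0.4137.
So the probability of at least one match is 1 − 0.4137 = 0.5863.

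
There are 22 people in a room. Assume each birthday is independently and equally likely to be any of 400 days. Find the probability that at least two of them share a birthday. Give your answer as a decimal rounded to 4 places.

0.4446

It's easier to compute the probability that all 22 are distinct.
P(all distinct) = 400/400 · 399/400 · ··· · 379/400 ≈ 0.5554.
So the probability of at least one match is 1 − 0.5554 = 0.4446.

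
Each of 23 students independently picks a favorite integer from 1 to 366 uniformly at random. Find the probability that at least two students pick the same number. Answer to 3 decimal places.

It's easier to compute the probability that all 23 are distinct.
P(all distinct) = 366/366 · 365/366 · ··· · 344/366 ≈ 0.494.
So the probability of at least one match is 1 − 0.494 = 0.506.

0.506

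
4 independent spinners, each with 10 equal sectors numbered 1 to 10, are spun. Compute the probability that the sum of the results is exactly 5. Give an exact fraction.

There are 10^4 = 10000 equally likely outcomes.
The number of ordered 4-tuples from {1,…,10} summing to 5 is 4.
P(sum = 5) = 4/10000 = 1/2500.

1/2500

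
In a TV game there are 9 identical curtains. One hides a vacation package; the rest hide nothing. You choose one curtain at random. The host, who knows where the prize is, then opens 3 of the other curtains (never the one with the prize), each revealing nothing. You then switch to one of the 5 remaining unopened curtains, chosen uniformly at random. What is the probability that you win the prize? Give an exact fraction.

Your original curtain holds the prize with probability 1/9, so the other 8 collectively hold it with probability 8/9.
The host can always find 3 empty curtains to open, so the reveals don't change that 8/9; it is now spread over the 5 remaining unopened curtains.
P(win by switching) = (8/9) · (1/5) = 8/45.

8/45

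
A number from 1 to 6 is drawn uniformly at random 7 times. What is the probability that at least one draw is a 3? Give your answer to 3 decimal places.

P(no draw is a 3) = (5/6)^7 ≈ 0.279.
P(at least one) = 1 − 0.279 = 0.721.

0.721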